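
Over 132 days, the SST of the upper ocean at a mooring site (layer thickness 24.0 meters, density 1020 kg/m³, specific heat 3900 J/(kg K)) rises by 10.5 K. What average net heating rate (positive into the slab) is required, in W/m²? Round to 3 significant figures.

Areal heat capacity C = ρ c_p D = 1020 × 3900 × 24.0 = 9.55×10^7 J/(m²·K).
Required heat per unit area: Q = C ΔT = 9.55×10^7 × 10.5 = 1.00×10^9 J/m².
Flux F = Q / Δt = 1.00×10^9 / 1.14×10^7 s = 87.9 W/m².

87.9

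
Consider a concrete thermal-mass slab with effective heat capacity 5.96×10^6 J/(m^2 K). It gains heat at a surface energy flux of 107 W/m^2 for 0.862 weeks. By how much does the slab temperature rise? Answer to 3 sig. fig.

Areal heat capacity C = 5.96×10^6 J/(m^2 K) (given).
Net heat input Q = F Δt = 107 × (0.862 weeks × 6.048×10^5 s/week) = 5.58×10^7 J/m².
ΔT = Q / C = 5.58×10^7 / 5.96×10^6 = 9.36 K.

9.36 K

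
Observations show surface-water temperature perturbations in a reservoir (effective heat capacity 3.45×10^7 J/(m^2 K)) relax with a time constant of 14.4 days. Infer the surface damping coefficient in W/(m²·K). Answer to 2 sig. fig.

Areal heat capacity C = 3.45×10^7 J/(m^2 K) (given).
τ = 14.4 days = 1.24×10^6 s.
λ = C / τ = 3.45×10^7 / 1.24×10^6 = 27.7 W/(m²·K).

28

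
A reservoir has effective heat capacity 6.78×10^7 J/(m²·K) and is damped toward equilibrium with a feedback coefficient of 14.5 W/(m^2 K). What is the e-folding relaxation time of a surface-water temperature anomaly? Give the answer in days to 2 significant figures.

54 days

Areal heat capacity C = 6.78×10^7 J/(m²·K) (given).
Relaxation time τ = C / λ = 6.78×10^7 / 14.5 = 4.68×10^6 s.
In days: 4.68×10^6 s / (86400 s/day) = 54.1 days.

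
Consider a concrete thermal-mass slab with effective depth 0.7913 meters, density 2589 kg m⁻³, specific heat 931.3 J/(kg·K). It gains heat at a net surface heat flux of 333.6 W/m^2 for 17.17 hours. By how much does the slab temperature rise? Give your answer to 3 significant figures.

10.8 K

Areal heat capacity C = ρ c_p D = 2589 × 931.3 × 0.7913 = 1.91×10^6 J/(m^2 K).
Net heat input Q = F Δt = 333.6 × (17.17 hours × 3600 s/hour) = 2.06×10^7 J/m².
ΔT = Q / C = 2.06×10^7 / 1.91×10^6 = 10.8 K.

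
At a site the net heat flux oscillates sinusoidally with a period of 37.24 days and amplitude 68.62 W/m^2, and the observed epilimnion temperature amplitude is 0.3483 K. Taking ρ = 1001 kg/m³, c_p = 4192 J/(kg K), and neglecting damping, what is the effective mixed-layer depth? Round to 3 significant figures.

ω = 2π / 3.22×10^6 s = 1.95×10^-6 s⁻¹.
Required C = F₀ / (A ω) = 68.62 / (0.3483 × 1.95×10^-6) = 1.01×10^8 J/(m²·K).
D = C / (ρ c_p) = 1.01×10^8 / (1001 × 4192) = 24.0 m.

24.0 m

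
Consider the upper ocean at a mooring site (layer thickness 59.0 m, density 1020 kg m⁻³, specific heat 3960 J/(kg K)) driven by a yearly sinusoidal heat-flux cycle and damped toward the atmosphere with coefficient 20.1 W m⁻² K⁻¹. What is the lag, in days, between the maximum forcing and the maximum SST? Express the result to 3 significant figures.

68.0 days

Areal heat capacity C = ρ c_p D = 1020 × 3960 × 59.0 = 2.38×10^8 J/(m^2 K).
ω = 2π / 3.15×10^7 s = 1.99×10^-7 s⁻¹.
Phase lag φ = arctan(Cω/λ) = arctan(47.5/20.1) = 1.17 rad.
Time lag = φ / ω = 1.17 / 1.99×10^-7 = 5.87×10^6 s = 68.0 days.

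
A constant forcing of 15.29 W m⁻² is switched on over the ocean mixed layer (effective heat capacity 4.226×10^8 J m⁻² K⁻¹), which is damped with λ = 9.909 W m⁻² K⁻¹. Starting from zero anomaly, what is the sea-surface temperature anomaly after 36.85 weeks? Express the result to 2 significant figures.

0.63 K

Areal heat capacity C = 4.226×10^8 J m⁻² K⁻¹ (given).
τ = C / λ = 4.23×10^8 / 9.909 = 4.26×10^7 s.
Equilibrium anomaly ΔT_eq = F / λ = 15.29 / 9.909 = 1.54 K.
t = 36.85 weeks = 2.23×10^7 s, so t/τ = 0.523.
ΔT(t) = ΔT_eq (1 − e^(−t/τ)) = 1.54 × (1 − e^−0.523) = 0.628 K.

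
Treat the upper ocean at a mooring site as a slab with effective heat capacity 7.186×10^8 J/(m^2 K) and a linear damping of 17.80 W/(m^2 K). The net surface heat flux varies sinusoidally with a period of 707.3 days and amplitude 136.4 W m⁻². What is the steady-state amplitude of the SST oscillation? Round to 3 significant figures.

Areal heat capacity C = 7.186×10^8 J/(m^2 K) (given).
Angular frequency ω = 2π / T = 2π / 6.11×10^7 s = 1.03×10^-7 s⁻¹.
√((Cω)² + λ²) = √((73.9)² + 17.80²) = 76.0 W/(m²·K).
Amplitude A = F₀ / √((Cω)²+λ²) = 136.4 / 76.0 = 1.79 K.

1.79 K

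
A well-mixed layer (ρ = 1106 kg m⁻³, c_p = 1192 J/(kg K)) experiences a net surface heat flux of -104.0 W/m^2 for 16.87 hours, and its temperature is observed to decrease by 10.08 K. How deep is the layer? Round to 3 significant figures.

0.475 m

Heat input Q = F Δt = -104.0 × 60700 s = -6.32×10^6 J/m².
Required areal heat capacity C = Q / ΔT = 6.27×10^5 J/(m²·K).
Depth D = C / (ρ c_p) = 6.27×10^5 / (1106 × 1192) = 0.475 m.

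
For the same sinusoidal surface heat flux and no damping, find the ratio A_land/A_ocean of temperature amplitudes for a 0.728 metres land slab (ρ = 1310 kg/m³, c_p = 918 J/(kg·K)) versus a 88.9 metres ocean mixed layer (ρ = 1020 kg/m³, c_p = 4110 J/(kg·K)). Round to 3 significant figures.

426

C_ocean = 1020 × 4110 × 88.9 = 3.73×10^8 J/(m²·K).
C_land = 1310 × 918 × 0.728 = 8.75×10^5 J/(m²·K).
Undamped amplitude ∝ 1/C, so A_land/A_ocean = C_ocean/C_land = 426.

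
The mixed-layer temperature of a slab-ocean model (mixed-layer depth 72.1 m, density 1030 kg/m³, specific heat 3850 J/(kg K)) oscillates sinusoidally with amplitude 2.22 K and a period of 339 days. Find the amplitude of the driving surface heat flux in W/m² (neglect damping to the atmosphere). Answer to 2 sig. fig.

Areal heat capacity C = ρ c_p D = 1030 × 3850 × 72.1 = 2.86×10^8 J/(m²·K).
ω = 2π / 2.93×10^7 s = 2.15×10^-7 s⁻¹.
Cω = 2.86×10^8 × 2.15×10^-7 = 61.3 W/(m²·K).
F₀ = A × Cω = 2.22 × 61.3 = 136 W/m².

140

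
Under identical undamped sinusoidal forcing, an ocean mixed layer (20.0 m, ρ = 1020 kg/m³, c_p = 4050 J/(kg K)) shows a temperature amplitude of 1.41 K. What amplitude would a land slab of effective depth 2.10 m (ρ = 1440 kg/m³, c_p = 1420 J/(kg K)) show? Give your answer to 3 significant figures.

27.1 K

C_ocean = 8.26×10^7 J/(m²·K); C_land = 4.29×10^6 J/(m²·K).
A ∝ 1/C ⇒ A_land = A_ocean × C_ocean/C_land = 1.41 × 19.2 = 27.1 K.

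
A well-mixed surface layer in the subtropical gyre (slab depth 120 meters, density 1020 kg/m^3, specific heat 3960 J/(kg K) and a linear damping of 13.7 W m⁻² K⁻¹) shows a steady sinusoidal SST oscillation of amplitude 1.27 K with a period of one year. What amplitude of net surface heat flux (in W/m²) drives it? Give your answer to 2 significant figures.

120

Areal heat capacity C = ρ c_p D = 1020 × 3960 × 120 = 4.85×10^8 J/(m²·K).
ω = 2π / 3.15×10^7 s = 1.99×10^-7 s⁻¹.
√((Cω)² + λ²) = √((96.6)² + 13.7²) = 97.5 W/(m²·K).
F₀ = A × √((Cω)²+λ²) = 1.27 × 97.5 = 124 W/m².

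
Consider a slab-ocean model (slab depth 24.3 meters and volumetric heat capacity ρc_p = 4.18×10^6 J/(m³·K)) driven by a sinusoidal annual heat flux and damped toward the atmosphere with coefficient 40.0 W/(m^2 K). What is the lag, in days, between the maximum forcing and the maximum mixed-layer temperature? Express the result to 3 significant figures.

27.2 days

Areal heat capacity C = ρc_p × D = 4.18×10^6 × 24.3 = 1.02×10^8 J/(m^2 K).
ω = 2π / 3.15×10^7 s = 1.99×10^-7 s⁻¹.
Phase lag φ = arctan(Cω/λ) = arctan(20.2/40.0) = 0.468 rad.
Time lag = φ / ω = 0.468 / 1.99×10^-7 = 2.35×10^6 s = 27.2 days.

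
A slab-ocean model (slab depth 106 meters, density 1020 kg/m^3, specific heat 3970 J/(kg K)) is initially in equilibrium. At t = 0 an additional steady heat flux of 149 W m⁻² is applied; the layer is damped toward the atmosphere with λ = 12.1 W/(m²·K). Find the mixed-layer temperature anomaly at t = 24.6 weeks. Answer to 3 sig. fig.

Areal heat capacity C = ρ c_p D = 1020 × 3970 × 106 = 4.29×10^8 J/(m^2 K).
τ = C / λ = 4.29×10^8 / 12.1 = 3.55×10^7 s.
Equilibrium anomaly ΔT_eq = F / λ = 149 / 12.1 = 12.3 K.
t = 24.6 weeks = 1.49×10^7 s, so t/τ = 0.419.
ΔT(t) = ΔT_eq (1 − e^(−t/τ)) = 12.3 × (1 − e^−0.419) = 4.22 K.

4.22 K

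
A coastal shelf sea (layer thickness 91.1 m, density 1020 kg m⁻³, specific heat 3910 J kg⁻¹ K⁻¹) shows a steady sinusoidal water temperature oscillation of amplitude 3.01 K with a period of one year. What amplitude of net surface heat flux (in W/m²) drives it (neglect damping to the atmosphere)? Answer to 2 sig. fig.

220

Areal heat capacity C = ρ c_p D = 1020 × 3910 × 91.1 = 3.63×10^8 J/(m^2 K).
ω = 2π / 3.15×10^7 s = 1.99×10^-7 s⁻¹.
Cω = 3.63×10^8 × 1.99×10^-7 = 72.4 W/(m²·K).
F₀ = A × Cω = 3.01 × 72.4 = 218 W/m².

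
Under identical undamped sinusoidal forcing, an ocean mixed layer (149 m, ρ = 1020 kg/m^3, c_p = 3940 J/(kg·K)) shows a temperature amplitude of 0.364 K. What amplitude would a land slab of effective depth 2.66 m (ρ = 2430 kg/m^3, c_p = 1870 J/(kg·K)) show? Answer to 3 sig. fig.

C_ocean = 5.99×10^8 J/(m²·K); C_land = 1.21×10^7 J/(m²·K).
A ∝ 1/C ⇒ A_land = A_ocean × C_ocean/C_land = 0.364 × 49.5 = 18.0 K.

18.0 K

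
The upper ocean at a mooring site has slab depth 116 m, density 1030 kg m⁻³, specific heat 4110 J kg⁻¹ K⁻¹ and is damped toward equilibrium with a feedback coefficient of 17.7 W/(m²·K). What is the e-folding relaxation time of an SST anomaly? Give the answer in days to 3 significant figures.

Areal heat capacity C = ρ c_p D = 1030 × 4110 × 116 = 4.91×10^8 J m⁻² K⁻¹.
Relaxation time τ = C / λ = 4.91×10^8 / 17.7 = 2.77×10^7 s.
In days: 2.77×10^7 s / (86400 s/day) = 321 days.

321 days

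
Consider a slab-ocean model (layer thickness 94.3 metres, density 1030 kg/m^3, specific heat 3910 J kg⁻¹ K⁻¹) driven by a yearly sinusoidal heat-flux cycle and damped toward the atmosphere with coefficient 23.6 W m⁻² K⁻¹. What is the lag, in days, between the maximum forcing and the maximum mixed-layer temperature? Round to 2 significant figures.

Areal heat capacity C = ρ c_p D = 1030 × 3910 × 94.3 = 3.80×10^8 J/(m²·K).
ω = 2π / 3.15×10^7 s = 1.99×10^-7 s⁻¹.
Phase lag φ = arctan(Cω/λ) = arctan(75.7/23.6) = 1.27 rad.
Time lag = φ / ω = 1.27 / 1.99×10^-7 = 6.37×10^6 s = 73.7 days.

74 days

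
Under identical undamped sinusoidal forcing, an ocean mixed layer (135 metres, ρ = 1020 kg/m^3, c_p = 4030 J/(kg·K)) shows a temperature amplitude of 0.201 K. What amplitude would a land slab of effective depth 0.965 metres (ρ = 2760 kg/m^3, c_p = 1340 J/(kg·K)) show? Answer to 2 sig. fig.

31 K

C_ocean = 5.55×10^8 J/(m²·K); C_land = 3.57×10^6 J/(m²·K).
A ∝ 1/C ⇒ A_land = A_ocean × C_ocean/C_land = 0.201 × 155 = 31.3 K.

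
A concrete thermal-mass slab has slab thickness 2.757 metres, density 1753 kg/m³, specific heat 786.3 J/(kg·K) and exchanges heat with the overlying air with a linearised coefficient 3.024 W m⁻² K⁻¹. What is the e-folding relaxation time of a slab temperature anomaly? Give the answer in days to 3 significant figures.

14.5 days

Areal heat capacity C = ρ c_p D = 1753 × 786.3 × 2.757 = 3.80×10^6 J/(m²·K).
Relaxation time τ = C / λ = 3.80×10^6 / 3.024 = 1.26×10^6 s.
In days: 1.26×10^6 s / (86400 s/day) = 14.5 days.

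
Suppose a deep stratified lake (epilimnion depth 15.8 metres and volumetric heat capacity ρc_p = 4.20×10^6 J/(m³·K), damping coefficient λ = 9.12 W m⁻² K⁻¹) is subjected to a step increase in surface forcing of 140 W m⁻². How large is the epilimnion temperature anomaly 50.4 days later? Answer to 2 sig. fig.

Areal heat capacity C = ρc_p × D = 4.20×10^6 × 15.8 = 6.64×10^7 J/(m²·K).
τ = C / λ = 6.64×10^7 / 9.12 = 7.28×10^6 s.
Equilibrium anomaly ΔT_eq = F / λ = 140 / 9.12 = 15.4 K.
t = 50.4 days = 4.35×10^6 s, so t/τ = 0.598.
ΔT(t) = ΔT_eq (1 − e^(−t/τ)) = 15.4 × (1 − e^−0.598) = 6.91 K.

6.9 K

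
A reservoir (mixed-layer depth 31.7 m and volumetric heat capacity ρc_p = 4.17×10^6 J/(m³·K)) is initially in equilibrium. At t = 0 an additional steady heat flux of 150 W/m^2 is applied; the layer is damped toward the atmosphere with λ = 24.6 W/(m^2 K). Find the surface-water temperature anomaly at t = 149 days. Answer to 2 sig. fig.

5.5 K

Areal heat capacity C = ρc_p × D = 4.17×10^6 × 31.7 = 1.32×10^8 J m⁻² K⁻¹.
τ = C / λ = 1.32×10^8 / 24.6 = 5.37×10^6 s.
Equilibrium anomaly ΔT_eq = F / λ = 150 / 24.6 = 6.10 K.
t = 149 days = 1.29×10^7 s, so t/τ = 2.40.
ΔT(t) = ΔT_eq (1 − e^(−t/τ)) = 6.10 × (1 − e^−2.40) = 5.54 K.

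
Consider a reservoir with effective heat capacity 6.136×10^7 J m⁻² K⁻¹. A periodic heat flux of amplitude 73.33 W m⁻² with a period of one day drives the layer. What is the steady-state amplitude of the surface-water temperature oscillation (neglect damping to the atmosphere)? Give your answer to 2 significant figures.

0.016 K

Areal heat capacity C = 6.136×10^7 J m⁻² K⁻¹ (given).
Angular frequency ω = 2π / T = 2π / 86400 s = 7.27×10^-5 s⁻¹.
Cω = 6.14×10^7 × 7.27×10^-5 = 4460 W/(m²·K).
Amplitude A = F₀ / (Cω) = 73.33 / 4460 = 0.0164 K.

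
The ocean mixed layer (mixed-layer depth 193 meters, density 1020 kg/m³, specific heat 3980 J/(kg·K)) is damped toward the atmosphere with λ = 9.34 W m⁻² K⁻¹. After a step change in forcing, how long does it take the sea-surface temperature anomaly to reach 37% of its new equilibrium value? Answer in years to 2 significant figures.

1.2 years

Areal heat capacity C = ρ c_p D = 1020 × 3980 × 193 = 7.84×10^8 J/(m^2 K).
τ = C / λ = 7.84×10^8 / 9.34 = 8.39×10^7 s.
Fraction reached: 1 − e^(−t/τ) = 0.37 ⇒ t = −τ ln(1 − 0.37) = τ × 0.462.
t = 3.88×10^7 s = 1.23 years.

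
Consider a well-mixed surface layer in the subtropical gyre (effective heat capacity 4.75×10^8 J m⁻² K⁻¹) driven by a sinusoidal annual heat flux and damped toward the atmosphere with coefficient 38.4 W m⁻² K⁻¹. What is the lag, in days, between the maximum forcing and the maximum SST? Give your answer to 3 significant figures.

68.9 days

Areal heat capacity C = 4.75×10^8 J m⁻² K⁻¹ (given).
ω = 2π / 3.15×10^7 s = 1.99×10^-7 s⁻¹.
Phase lag φ = arctan(Cω/λ) = arctan(94.6/38.4) = 1.19 rad.
Time lag = φ / ω = 1.19 / 1.99×10^-7 = 5.95×10^6 s = 68.9 days.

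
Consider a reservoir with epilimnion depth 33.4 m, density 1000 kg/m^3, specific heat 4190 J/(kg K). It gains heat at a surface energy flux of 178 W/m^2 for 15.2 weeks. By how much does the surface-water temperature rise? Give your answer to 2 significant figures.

Areal heat capacity C = ρ c_p D = 1000 × 4190 × 33.4 = 1.40×10^8 J/(m²·K).
Net heat input Q = F Δt = 178 × (15.2 weeks × 6.048×10^5 s/week) = 1.64×10^9 J/m².
ΔT = Q / C = 1.64×10^9 / 1.40×10^8 = 11.7 K.

12 K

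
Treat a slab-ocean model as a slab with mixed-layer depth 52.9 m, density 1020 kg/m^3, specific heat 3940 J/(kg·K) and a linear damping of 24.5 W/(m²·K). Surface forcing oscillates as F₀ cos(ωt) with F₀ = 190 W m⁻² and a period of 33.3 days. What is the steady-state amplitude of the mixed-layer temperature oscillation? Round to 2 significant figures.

0.41 K

Areal heat capacity C = ρ c_p D = 1020 × 3940 × 52.9 = 2.13×10^8 J m⁻² K⁻¹.
Angular frequency ω = 2π / T = 2π / 2.88×10^6 s = 2.18×10^-6 s⁻¹.
√((Cω)² + λ²) = √((464)² + 24.5²) = 465 W/(m²·K).
Amplitude A = F₀ / √((Cω)²+λ²) = 190 / 465 = 0.409 K.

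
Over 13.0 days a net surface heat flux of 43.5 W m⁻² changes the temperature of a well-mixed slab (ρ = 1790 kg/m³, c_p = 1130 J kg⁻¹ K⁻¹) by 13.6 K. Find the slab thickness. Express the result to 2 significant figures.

Heat input Q = F Δt = 43.5 × 1.12×10^6 s = 4.89×10^7 J/m².
Required areal heat capacity C = Q / ΔT = 3.59×10^6 J/(m²·K).
Depth D = C / (ρ c_p) = 3.59×10^6 / (1790 × 1130) = 1.78 m.

1.8 m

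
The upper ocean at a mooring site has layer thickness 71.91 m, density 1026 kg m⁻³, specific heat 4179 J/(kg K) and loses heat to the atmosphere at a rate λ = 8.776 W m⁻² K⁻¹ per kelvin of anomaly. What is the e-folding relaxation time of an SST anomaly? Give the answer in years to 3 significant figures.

1.11 years

Areal heat capacity C = ρ c_p D = 1026 × 4179 × 71.91 = 3.08×10^8 J m⁻² K⁻¹.
Relaxation time τ = C / λ = 3.08×10^8 / 8.776 = 3.51×10^7 s.
In years: 3.51×10^7 s / (3.156×10^7 s/year) = 1.11 years.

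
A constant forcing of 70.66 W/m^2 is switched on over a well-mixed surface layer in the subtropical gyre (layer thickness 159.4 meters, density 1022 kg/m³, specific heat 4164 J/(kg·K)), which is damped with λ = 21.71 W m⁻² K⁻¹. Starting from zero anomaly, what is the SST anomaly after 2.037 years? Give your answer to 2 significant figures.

2.8 K

Areal heat capacity C = ρ c_p D = 1022 × 4164 × 159.4 = 6.78×10^8 J/(m^2 K).
τ = C / λ = 6.78×10^8 / 21.71 = 3.12×10^7 s.
Equilibrium anomaly ΔT_eq = F / λ = 70.66 / 21.71 = 3.25 K.
t = 2.037 years = 6.43×10^7 s, so t/τ = 2.06.
ΔT(t) = ΔT_eq (1 − e^(−t/τ)) = 3.25 × (1 − e^−2.06) = 2.84 K.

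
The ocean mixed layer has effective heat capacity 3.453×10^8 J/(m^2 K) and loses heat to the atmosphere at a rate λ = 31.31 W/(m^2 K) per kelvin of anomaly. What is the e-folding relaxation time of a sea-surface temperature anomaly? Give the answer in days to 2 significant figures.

130 days

Areal heat capacity C = 3.453×10^8 J/(m^2 K) (given).
Relaxation time τ = C / λ = 3.45×10^8 / 31.31 = 1.10×10^7 s.
In days: 1.10×10^7 s / (86400 s/day) = 128 days.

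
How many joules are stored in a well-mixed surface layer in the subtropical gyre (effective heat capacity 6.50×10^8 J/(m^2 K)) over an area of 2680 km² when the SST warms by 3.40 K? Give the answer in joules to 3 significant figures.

Areal heat capacity C = 6.50×10^8 J/(m^2 K) (given).
Heat per unit area: q = C ΔT = 6.50×10^8 × 3.40 = 2.21×10^9 J/m².
Total heat: Q = q × A = 2.21×10^9 × (2680 × 10⁶ m²) = 5.92×10^18 J.

5.92×10^18 J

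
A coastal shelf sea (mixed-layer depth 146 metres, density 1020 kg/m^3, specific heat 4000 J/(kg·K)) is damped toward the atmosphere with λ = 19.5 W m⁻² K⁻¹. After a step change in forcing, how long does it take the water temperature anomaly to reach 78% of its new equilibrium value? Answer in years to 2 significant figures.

1.5 years

Areal heat capacity C = ρ c_p D = 1020 × 4000 × 146 = 5.96×10^8 J/(m^2 K).
τ = C / λ = 5.96×10^8 / 19.5 = 3.05×10^7 s.
Fraction reached: 1 − e^(−t/τ) = 0.78 ⇒ t = −τ ln(1 − 0.78) = τ × 1.51.
t = 4.63×10^7 s = 1.47 years.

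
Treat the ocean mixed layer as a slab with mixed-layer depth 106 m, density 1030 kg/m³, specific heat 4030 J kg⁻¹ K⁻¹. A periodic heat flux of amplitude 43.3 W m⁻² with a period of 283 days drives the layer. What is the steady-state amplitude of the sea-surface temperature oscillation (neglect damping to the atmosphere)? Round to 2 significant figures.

0.38 K

Areal heat capacity C = ρ c_p D = 1030 × 4030 × 106 = 4.40×10^8 J/(m²·K).
Angular frequency ω = 2π / T = 2π / 2.45×10^7 s = 2.57×10^-7 s⁻¹.
Cω = 4.40×10^8 × 2.57×10^-7 = 113 W/(m²·K).
Amplitude A = F₀ / (Cω) = 43.3 / 113 = 0.383 K.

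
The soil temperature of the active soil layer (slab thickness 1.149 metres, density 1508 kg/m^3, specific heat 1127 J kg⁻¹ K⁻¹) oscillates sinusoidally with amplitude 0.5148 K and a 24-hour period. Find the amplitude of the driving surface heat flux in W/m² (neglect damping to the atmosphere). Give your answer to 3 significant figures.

73.1

Areal heat capacity C = ρ c_p D = 1508 × 1127 × 1.149 = 1.95×10^6 J m⁻² K⁻¹.
ω = 2π / 86400 s = 7.27×10^-5 s⁻¹.
Cω = 1.95×10^6 × 7.27×10^-5 = 142 W/(m²·K).
F₀ = A × Cω = 0.5148 × 142 = 73.1 W/m².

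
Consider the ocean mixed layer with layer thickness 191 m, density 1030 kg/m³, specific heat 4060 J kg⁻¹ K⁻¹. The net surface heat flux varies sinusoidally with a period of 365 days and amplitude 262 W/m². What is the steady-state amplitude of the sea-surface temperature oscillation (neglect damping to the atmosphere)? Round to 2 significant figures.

1.6 K

Areal heat capacity C = ρ c_p D = 1030 × 4060 × 191 = 7.99×10^8 J/(m^2 K).
Angular frequency ω = 2π / T = 2π / 3.15×10^7 s = 1.99×10^-7 s⁻¹.
Cω = 7.99×10^8 × 1.99×10^-7 = 159 W/(m²·K).
Amplitude A = F₀ / (Cω) = 262 / 159 = 1.65 K.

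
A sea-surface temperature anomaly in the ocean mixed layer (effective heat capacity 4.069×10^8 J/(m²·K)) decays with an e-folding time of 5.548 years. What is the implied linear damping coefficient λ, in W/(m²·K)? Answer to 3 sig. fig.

2.32

Areal heat capacity C = 4.069×10^8 J/(m²·K) (given).
τ = 5.548 years = 1.75×10^8 s.
λ = C / τ = 4.07×10^8 / 1.75×10^8 = 2.32 W/(m²·K).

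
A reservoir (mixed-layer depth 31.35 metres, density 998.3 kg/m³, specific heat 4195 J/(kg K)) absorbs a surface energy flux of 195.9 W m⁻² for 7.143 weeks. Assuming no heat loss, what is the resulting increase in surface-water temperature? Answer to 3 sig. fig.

Areal heat capacity C = ρ c_p D = 998.3 × 4195 × 31.35 = 1.31×10^8 J/(m²·K).
Net heat input Q = F Δt = 195.9 × (7.143 weeks × 6.048×10^5 s/week) = 8.46×10^8 J/m².
ΔT = Q / C = 8.46×10^8 / 1.31×10^8 = 6.45 K.

6.45 K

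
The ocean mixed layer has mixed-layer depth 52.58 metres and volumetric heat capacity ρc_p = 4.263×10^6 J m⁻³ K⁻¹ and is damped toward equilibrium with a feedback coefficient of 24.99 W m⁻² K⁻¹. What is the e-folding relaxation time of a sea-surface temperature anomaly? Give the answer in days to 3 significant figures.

Areal heat capacity C = ρc_p × D = 4.263×10^6 × 52.58 = 2.24×10^8 J/(m²·K).
Relaxation time τ = C / λ = 2.24×10^8 / 24.99 = 8.97×10^6 s.
In days: 8.97×10^6 s / (86400 s/day) = 104 days.

104 days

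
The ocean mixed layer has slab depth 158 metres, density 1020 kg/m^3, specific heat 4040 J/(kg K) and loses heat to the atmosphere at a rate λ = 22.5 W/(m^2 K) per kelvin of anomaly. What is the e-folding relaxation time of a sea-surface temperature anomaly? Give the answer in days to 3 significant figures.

Areal heat capacity C = ρ c_p D = 1020 × 4040 × 158 = 6.51×10^8 J/(m^2 K).
Relaxation time τ = C / λ = 6.51×10^8 / 22.5 = 2.89×10^7 s.
In days: 2.89×10^7 s / (86400 s/day) = 335 days.

335 days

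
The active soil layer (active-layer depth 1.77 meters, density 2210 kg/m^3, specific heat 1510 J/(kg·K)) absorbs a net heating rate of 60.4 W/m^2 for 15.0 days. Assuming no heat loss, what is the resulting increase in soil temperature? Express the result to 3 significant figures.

Areal heat capacity C = ρ c_p D = 2210 × 1510 × 1.77 = 5.91×10^6 J/(m^2 K).
Net heat input Q = F Δt = 60.4 × (15.0 days × 86400 s/day) = 7.83×10^7 J/m².
ΔT = Q / C = 7.83×10^7 / 5.91×10^6 = 13.3 K.

13.3 K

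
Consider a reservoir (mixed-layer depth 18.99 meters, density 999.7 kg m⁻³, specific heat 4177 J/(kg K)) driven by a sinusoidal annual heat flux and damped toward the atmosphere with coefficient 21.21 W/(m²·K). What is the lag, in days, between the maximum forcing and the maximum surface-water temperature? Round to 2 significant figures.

37 days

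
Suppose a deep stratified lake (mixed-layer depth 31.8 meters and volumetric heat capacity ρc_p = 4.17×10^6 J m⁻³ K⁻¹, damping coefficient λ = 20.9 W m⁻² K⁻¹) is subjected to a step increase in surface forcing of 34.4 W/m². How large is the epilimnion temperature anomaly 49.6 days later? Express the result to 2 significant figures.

Areal heat capacity C = ρc_p × D = 4.17×10^6 × 31.8 = 1.33×10^8 J m⁻² K⁻¹.
τ = C / λ = 1.33×10^8 / 20.9 = 6.34×10^6 s.
Equilibrium anomaly ΔT_eq = F / λ = 34.4 / 20.9 = 1.65 K.
t = 49.6 days = 4.29×10^6 s, so t/τ = 0.675.
ΔT(t) = ΔT_eq (1 − e^(−t/τ)) = 1.65 × (1 − e^−0.675) = 0.808 K.

0.81 K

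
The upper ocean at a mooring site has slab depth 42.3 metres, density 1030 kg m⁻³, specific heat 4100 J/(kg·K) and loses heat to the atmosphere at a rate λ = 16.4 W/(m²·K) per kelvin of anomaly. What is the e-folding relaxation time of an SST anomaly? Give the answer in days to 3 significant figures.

126 days

Areal heat capacity C = ρ c_p D = 1030 × 4100 × 42.3 = 1.79×10^8 J/(m^2 K).
Relaxation time τ = C / λ = 1.79×10^8 / 16.4 = 1.09×10^7 s.
In days: 1.09×10^7 s / (86400 s/day) = 126 days.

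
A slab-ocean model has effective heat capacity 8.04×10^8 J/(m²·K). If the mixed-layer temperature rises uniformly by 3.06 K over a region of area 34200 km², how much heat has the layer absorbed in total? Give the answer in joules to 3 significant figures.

8.41×10^19 J

Areal heat capacity C = 8.04×10^8 J/(m²·K) (given).
Heat per unit area: q = C ΔT = 8.04×10^8 × 3.06 = 2.46×10^9 J/m².
Total heat: Q = q × A = 2.46×10^9 × (34200 × 10⁶ m²) = 8.41×10^19 J.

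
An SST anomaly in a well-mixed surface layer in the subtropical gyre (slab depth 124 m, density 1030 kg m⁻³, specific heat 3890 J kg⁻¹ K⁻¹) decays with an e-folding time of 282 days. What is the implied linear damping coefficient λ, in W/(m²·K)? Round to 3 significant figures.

Areal heat capacity C = ρ c_p D = 1030 × 3890 × 124 = 4.97×10^8 J/(m^2 K).
τ = 282 days = 2.44×10^7 s.
λ = C / τ = 4.97×10^8 / 2.44×10^7 = 20.4 W/(m²·K).

20.4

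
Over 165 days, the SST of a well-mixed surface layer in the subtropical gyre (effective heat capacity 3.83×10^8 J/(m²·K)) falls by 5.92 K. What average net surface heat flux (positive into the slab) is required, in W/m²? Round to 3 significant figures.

-159

Areal heat capacity C = 3.83×10^8 J/(m²·K) (given).
Required heat per unit area: Q = C ΔT = 3.83×10^8 × -5.92 = -2.27×10^9 J/m².
Flux F = Q / Δt = -2.27×10^9 / 1.43×10^7 s = -159 W/m².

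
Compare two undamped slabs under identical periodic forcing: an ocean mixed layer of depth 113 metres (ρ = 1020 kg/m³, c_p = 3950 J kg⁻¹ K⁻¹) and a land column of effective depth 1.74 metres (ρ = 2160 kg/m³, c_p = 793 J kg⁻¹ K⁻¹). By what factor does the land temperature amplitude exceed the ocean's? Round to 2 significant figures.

150

C_ocean = 1020 × 3950 × 113 = 4.55×10^8 J/(m²·K).
C_land = 2160 × 793 × 1.74 = 2.98×10^6 J/(m²·K).
Undamped amplitude ∝ 1/C, so A_land/A_ocean = C_ocean/C_land = 153.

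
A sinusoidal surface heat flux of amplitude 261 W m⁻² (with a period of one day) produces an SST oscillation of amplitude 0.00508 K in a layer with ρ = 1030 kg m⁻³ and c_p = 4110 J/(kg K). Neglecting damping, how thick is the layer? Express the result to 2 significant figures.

ω = 2π / 86400 s = 7.27×10^-5 s⁻¹.
Required C = F₀ / (A ω) = 261 / (0.00508 × 7.27×10^-5) = 7.06×10^8 J/(m²·K).
D = C / (ρ c_p) = 7.06×10^8 / (1030 × 4110) = 167 m.

170 m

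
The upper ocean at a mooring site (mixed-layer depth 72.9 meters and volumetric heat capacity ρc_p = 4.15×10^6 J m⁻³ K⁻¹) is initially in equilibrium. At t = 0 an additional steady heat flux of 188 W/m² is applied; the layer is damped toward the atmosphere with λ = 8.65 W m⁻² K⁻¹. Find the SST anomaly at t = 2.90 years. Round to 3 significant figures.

20.1 K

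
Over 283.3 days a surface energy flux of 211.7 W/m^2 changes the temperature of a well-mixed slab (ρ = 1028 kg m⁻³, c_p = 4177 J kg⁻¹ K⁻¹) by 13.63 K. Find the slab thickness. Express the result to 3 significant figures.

Heat input Q = F Δt = 211.7 × 2.45×10^7 s = 5.18×10^9 J/m².
Required areal heat capacity C = Q / ΔT = 3.80×10^8 J/(m²·K).
Depth D = C / (ρ c_p) = 3.80×10^8 / (1028 × 4177) = 88.5 m.

88.5 m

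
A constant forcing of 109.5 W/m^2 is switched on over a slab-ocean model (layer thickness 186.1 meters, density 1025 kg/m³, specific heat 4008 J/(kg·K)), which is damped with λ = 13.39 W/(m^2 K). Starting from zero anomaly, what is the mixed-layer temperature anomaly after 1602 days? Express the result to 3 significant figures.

7.45 K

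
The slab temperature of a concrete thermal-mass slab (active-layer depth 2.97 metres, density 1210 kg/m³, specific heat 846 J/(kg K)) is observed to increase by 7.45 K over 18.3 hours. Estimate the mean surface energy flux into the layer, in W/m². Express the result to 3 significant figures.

344

Areal heat capacity C = ρ c_p D = 1210 × 846 × 2.97 = 3.04×10^6 J/(m²·K).
Required heat per unit area: Q = C ΔT = 3.04×10^6 × 7.45 = 2.27×10^7 J/m².
Flux F = Q / Δt = 2.27×10^7 / 65900 s = 344 W/m².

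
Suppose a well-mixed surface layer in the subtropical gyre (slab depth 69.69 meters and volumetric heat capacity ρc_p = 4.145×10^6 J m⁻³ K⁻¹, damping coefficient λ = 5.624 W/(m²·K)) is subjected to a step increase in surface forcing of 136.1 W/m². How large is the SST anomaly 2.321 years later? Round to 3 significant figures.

Areal heat capacity C = ρc_p × D = 4.145×10^6 × 69.69 = 2.89×10^8 J/(m^2 K).
τ = C / λ = 2.89×10^8 / 5.624 = 5.14×10^7 s.
Equilibrium anomaly ΔT_eq = F / λ = 136.1 / 5.624 = 24.2 K.
t = 2.321 years = 7.32×10^7 s, so t/τ = 1.43.
ΔT(t) = ΔT_eq (1 − e^(−t/τ)) = 24.2 × (1 − e^−1.43) = 18.4 K.

18.4 K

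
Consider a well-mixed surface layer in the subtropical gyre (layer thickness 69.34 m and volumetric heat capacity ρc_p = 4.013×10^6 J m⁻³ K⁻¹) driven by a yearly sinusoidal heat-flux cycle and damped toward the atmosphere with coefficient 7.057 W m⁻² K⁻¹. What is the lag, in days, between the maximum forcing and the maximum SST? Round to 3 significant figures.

Areal heat capacity C = ρc_p × D = 4.013×10^6 × 69.34 = 2.78×10^8 J/(m^2 K).
ω = 2π / 3.15×10^7 s = 1.99×10^-7 s⁻¹.
Phase lag φ = arctan(Cω/λ) = arctan(55.4/7.057) = 1.44 rad.
Time lag = φ / ω = 1.44 / 1.99×10^-7 = 7.25×10^6 s = 83.9 days.

83.9 days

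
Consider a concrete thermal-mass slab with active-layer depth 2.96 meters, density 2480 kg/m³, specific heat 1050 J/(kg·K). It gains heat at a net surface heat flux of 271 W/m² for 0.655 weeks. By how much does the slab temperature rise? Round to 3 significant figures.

13.9 K

Areal heat capacity C = ρ c_p D = 2480 × 1050 × 2.96 = 7.71×10^6 J/(m²·K).
Net heat input Q = F Δt = 271 × (0.655 weeks × 6.048×10^5 s/week) = 1.07×10^8 J/m².
ΔT = Q / C = 1.07×10^8 / 7.71×10^6 = 13.9 K.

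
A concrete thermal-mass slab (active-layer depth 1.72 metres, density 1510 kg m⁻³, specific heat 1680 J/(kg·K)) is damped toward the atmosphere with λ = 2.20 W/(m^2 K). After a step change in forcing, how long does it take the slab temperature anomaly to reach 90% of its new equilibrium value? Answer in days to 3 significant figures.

52.9 days

Areal heat capacity C = ρ c_p D = 1510 × 1680 × 1.72 = 4.36×10^6 J/(m^2 K).
τ = C / λ = 4.36×10^6 / 2.20 = 1.98×10^6 s.
Fraction reached: 1 − e^(−t/τ) = 0.90 ⇒ t = −τ ln(1 − 0.90) = τ × 2.30.
t = 4.57×10^6 s = 52.9 days.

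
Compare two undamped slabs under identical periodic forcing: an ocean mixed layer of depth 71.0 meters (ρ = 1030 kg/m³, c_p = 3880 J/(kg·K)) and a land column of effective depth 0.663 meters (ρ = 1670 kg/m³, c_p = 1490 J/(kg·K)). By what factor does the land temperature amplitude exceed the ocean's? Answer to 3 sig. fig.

C_ocean = 1030 × 3880 × 71.0 = 2.84×10^8 J/(m²·K).
C_land = 1670 × 1490 × 0.663 = 1.65×10^6 J/(m²·K).
Undamped amplitude ∝ 1/C, so A_land/A_ocean = C_ocean/C_land = 172.

172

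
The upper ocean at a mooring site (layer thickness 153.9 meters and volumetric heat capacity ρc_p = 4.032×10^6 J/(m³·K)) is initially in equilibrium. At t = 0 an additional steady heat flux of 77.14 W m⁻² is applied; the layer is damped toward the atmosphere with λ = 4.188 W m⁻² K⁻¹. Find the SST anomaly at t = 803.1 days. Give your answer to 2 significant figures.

6.9 K

Areal heat capacity C = ρc_p × D = 4.032×10^6 × 153.9 = 6.21×10^8 J/(m²·K).
τ = C / λ = 6.21×10^8 / 4.188 = 1.48×10^8 s.
Equilibrium anomaly ΔT_eq = F / λ = 77.14 / 4.188 = 18.4 K.
t = 803.1 days = 6.94×10^7 s, so t/τ = 0.468.
ΔT(t) = ΔT_eq (1 − e^(−t/τ)) = 18.4 × (1 − e^−0.468) = 6.89 K.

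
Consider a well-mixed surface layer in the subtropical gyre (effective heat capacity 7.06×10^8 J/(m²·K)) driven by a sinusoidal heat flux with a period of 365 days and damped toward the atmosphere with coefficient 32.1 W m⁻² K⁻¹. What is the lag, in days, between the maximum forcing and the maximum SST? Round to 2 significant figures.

Areal heat capacity C = 7.06×10^8 J/(m²·K) (given).
ω = 2π / 3.15×10^7 s = 1.99×10^-7 s⁻¹.
Phase lag φ = arctan(Cω/λ) = arctan(141/32.1) = 1.35 rad.
Time lag = φ / ω = 1.35 / 1.99×10^-7 = 6.76×10^6 s = 78.2 days.

78 days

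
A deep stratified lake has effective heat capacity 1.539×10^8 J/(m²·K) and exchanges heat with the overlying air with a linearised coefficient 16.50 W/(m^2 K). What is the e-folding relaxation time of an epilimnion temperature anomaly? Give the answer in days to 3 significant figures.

108 days

Areal heat capacity C = 1.539×10^8 J/(m²·K) (given).
Relaxation time τ = C / λ = 1.54×10^8 / 16.50 = 9.33×10^6 s.
In days: 9.33×10^6 s / (86400 s/day) = 108 days.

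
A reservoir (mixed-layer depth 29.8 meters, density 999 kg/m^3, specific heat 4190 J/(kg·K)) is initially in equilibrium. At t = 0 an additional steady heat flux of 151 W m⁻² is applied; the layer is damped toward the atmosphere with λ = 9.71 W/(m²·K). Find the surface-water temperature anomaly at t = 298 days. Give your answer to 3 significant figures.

Areal heat capacity C = ρ c_p D = 999 × 4190 × 29.8 = 1.25×10^8 J/(m²·K).
τ = C / λ = 1.25×10^8 / 9.71 = 1.28×10^7 s.
Equilibrium anomaly ΔT_eq = F / λ = 151 / 9.71 = 15.6 K.
t = 298 days = 2.57×10^7 s, so t/τ = 2.00.
ΔT(t) = ΔT_eq (1 − e^(−t/τ)) = 15.6 × (1 − e^−2.00) = 13.5 K.

13.5 K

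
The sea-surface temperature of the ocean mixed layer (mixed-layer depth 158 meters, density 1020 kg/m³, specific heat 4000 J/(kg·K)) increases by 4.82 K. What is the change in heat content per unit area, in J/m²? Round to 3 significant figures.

Areal heat capacity C = ρ c_p D = 1020 × 4000 × 158 = 6.45×10^8 J/(m^2 K).
ΔQ = C ΔT = 6.45×10^8 × 4.82 = 3.11×10^9 J/m².

3.11×10^9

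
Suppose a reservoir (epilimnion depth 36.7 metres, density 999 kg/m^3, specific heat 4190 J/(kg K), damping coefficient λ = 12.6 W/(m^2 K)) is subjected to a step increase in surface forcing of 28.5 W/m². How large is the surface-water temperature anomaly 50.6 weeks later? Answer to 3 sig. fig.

2.08 K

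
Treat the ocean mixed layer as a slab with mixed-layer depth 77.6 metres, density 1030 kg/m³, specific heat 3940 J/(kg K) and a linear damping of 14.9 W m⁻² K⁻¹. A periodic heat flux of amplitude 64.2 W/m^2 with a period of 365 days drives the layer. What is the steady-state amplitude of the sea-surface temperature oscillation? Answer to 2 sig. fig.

Areal heat capacity C = ρ c_p D = 1030 × 3940 × 77.6 = 3.15×10^8 J/(m^2 K).
Angular frequency ω = 2π / T = 2π / 3.15×10^7 s = 1.99×10^-7 s⁻¹.
√((Cω)² + λ²) = √((62.7)² + 14.9²) = 64.5 W/(m²·K).
Amplitude A = F₀ / √((Cω)²+λ²) = 64.2 / 64.5 = 0.996 K.

1.0 K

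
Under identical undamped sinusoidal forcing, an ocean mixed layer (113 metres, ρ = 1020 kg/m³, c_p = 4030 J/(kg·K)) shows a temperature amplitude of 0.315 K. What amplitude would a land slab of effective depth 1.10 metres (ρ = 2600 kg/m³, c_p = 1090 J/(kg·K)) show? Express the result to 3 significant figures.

46.9 K

C_ocean = 4.64×10^8 J/(m²·K); C_land = 3.12×10^6 J/(m²·K).
A ∝ 1/C ⇒ A_land = A_ocean × C_ocean/C_land = 0.315 × 149 = 46.9 K.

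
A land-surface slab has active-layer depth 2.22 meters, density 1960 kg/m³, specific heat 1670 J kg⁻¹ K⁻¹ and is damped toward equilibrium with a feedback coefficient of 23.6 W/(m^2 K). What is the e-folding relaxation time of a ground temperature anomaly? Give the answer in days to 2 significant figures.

Areal heat capacity C = ρ c_p D = 1960 × 1670 × 2.22 = 7.27×10^6 J/(m²·K).
Relaxation time τ = C / λ = 7.27×10^6 / 23.6 = 3.08×10^5 s.
In days: 3.08×10^5 s / (86400 s/day) = 3.56 days.

3.6 days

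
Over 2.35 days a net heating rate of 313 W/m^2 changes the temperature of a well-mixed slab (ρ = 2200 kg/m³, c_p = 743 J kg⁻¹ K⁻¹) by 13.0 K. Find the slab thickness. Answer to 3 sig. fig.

2.99 m

Heat input Q = F Δt = 313 × 2.03×10^5 s = 6.36×10^7 J/m².
Required areal heat capacity C = Q / ΔT = 4.89×10^6 J/(m²·K).
Depth D = C / (ρ c_p) = 4.89×10^6 / (2200 × 743) = 2.99 m.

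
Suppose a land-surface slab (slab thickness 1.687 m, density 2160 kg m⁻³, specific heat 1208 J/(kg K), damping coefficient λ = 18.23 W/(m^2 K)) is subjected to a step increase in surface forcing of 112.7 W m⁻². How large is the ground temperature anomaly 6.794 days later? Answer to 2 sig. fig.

Areal heat capacity C = ρ c_p D = 2160 × 1208 × 1.687 = 4.40×10^6 J m⁻² K⁻¹.
τ = C / λ = 4.40×10^6 / 18.23 = 2.41×10^5 s.
Equilibrium anomaly ΔT_eq = F / λ = 112.7 / 18.23 = 6.18 K.
t = 6.794 days = 5.87×10^5 s, so t/τ = 2.43.
ΔT(t) = ΔT_eq (1 − e^(−t/τ)) = 6.18 × (1 − e^−2.43) = 5.64 K.

5.6 K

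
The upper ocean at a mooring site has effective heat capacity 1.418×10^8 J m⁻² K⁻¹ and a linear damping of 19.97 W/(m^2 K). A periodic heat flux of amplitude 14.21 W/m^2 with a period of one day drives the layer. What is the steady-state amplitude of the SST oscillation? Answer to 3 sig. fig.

0.00138 K

Areal heat capacity C = 1.418×10^8 J m⁻² K⁻¹ (given).
Angular frequency ω = 2π / T = 2π / 86400 s = 7.27×10^-5 s⁻¹.
√((Cω)² + λ²) = √((10300)² + 19.97²) = 10300 W/(m²·K).
Amplitude A = F₀ / √((Cω)²+λ²) = 14.21 / 10300 = 0.00138 K.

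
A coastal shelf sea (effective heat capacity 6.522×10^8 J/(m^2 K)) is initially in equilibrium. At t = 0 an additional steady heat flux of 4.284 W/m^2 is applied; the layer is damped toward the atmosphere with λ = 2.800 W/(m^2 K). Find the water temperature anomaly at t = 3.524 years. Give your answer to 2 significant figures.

Areal heat capacity C = 6.522×10^8 J/(m^2 K) (given).
τ = C / λ = 6.52×10^8 / 2.800 = 2.33×10^8 s.
Equilibrium anomaly ΔT_eq = F / λ = 4.284 / 2.800 = 1.53 K.
t = 3.524 years = 1.11×10^8 s, so t/τ = 0.477.
ΔT(t) = ΔT_eq (1 − e^(−t/τ)) = 1.53 × (1 − e^−0.477) = 0.581 K.

0.58 K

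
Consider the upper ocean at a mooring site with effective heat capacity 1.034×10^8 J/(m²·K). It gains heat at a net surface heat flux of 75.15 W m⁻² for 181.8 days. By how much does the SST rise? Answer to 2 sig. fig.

11 K

Areal heat capacity C = 1.034×10^8 J/(m²·K) (given).
Net heat input Q = F Δt = 75.15 × (181.8 days × 86400 s/day) = 1.18×10^9 J/m².
ΔT = Q / C = 1.18×10^9 / 1.03×10^8 = 11.4 K.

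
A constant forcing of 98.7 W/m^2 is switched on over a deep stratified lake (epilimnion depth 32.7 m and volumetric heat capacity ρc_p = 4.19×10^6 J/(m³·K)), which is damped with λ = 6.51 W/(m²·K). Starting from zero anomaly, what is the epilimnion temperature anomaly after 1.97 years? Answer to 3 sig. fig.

Areal heat capacity C = ρc_p × D = 4.19×10^6 × 32.7 = 1.37×10^8 J/(m^2 K).
τ = C / λ = 1.37×10^8 / 6.51 = 2.10×10^7 s.
Equilibrium anomaly ΔT_eq = F / λ = 98.7 / 6.51 = 15.2 K.
t = 1.97 years = 6.22×10^7 s, so t/τ = 2.95.
ΔT(t) = ΔT_eq (1 − e^(−t/τ)) = 15.2 × (1 − e^−2.95) = 14.4 K.

14.4 K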